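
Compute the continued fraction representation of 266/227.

Run the Euclidean algorithm on 266 and 227; the successive quotients are the partial quotients a_0, a_1, ... (each step inverts the fractional part left over by the previous one):
  266 = 1*227 + 39, so a_0 = 1.
  227 = 5*39 + 32, so a_1 = 5.
  39 = 1*32 + 7, so a_2 = 1.
  32 = 4*7 + 4, so a_3 = 4.
  7 = 1*4 + 3, so a_4 = 1.
  4 = 1*3 + 1, so a_5 = 1.
  3 = 3*1 + 0, so a_6 = 3.
The remainder reaches 0 after 7 divisions, so the expansion has 7 partial quotients, read off in order.

[1; 5, 1, 4, 1, 1, 3]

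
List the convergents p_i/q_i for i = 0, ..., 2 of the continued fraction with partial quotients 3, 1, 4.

Using the convergent recurrence p_i = a_i*p_{i-1} + p_{i-2}, q_i = a_i*q_{i-1} + q_{i-2} with p_{-2}=0, p_{-1}=1, q_{-2}=1, q_{-1}=0:
  i=0: a_0=3, p_0 = 3*1 + 0 = 3, q_0 = 3*0 + 1 = 1.
  i=1: a_1=1, p_1 = 1*3 + 1 = 4, q_1 = 1*1 + 0 = 1.
  i=2: a_2=4, p_2 = 4*4 + 3 = 19, q_2 = 4*1 + 1 = 5.

3/1, 4/1, 19/5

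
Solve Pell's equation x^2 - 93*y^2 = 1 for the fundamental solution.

(x, y) = (12151, 1260)

First expand sqrt(93) as a continued fraction. With x_i = (sqrt(93) + m_i)/d_i and (m_0, d_0) = (0, 1): a_0 = floor(sqrt(93)) = 9, since 9^2 = 81 <= 93 < 100 = 10^2.
Iterate m_{i+1} = d_i*a_i - m_i, d_{i+1} = (93 - m_{i+1}^2)/d_i, a_{i+1} = floor((a_0 + m_{i+1})/d_{i+1}):
  m_1 = 1*9 - 0 = 9, d_1 = (93 - 9^2)/1 = 12/1 = 12, a_1 = floor((9 + 9)/12) = 1.
  m_2 = 12*1 - 9 = 3, d_2 = (93 - 3^2)/12 = 84/12 = 7, a_2 = floor((9 + 3)/7) = 1.
  m_3 = 7*1 - 3 = 4, d_3 = (93 - 4^2)/7 = 77/7 = 11, a_3 = floor((9 + 4)/11) = 1.
  m_4 = 11*1 - 4 = 7, d_4 = (93 - 7^2)/11 = 44/11 = 4, a_4 = floor((9 + 7)/4) = 4.
  m_5 = 4*4 - 7 = 9, d_5 = (93 - 9^2)/4 = 12/4 = 3, a_5 = floor((9 + 9)/3) = 6.
  m_6 = 3*6 - 9 = 9, d_6 = (93 - 9^2)/3 = 12/3 = 4, a_6 = floor((9 + 9)/4) = 4.
  m_7 = 4*4 - 9 = 7, d_7 = (93 - 7^2)/4 = 44/4 = 11, a_7 = floor((9 + 7)/11) = 1.
  m_8 = 11*1 - 7 = 4, d_8 = (93 - 4^2)/11 = 77/11 = 7, a_8 = floor((9 + 4)/7) = 1.
  m_9 = 7*1 - 4 = 3, d_9 = (93 - 3^2)/7 = 84/7 = 12, a_9 = floor((9 + 3)/12) = 1.
  m_10 = 12*1 - 3 = 9, d_10 = (93 - 9^2)/12 = 12/12 = 1, a_10 = floor((9 + 9)/1) = 18.
  m_11 = 1*18 - 9 = 9, d_11 = (93 - 9^2)/1 = 12/1 = 12: (m_11, d_11) = (m_1, d_1) = (9, 12), so from here the quotients repeat a_1, ..., a_10; the period length is 10.
So sqrt(93) = [9; (1, 1, 1, 4, 6, 4, 1, 1, 1, 18)] with period length k = 10.
k is even, so the fundamental solution of x^2 - 93y^2 = 1 is (p_{k-1}, q_{k-1}) = (p_9, q_9); compute convergents through index 9.
Convergents (p_i = a_i*p_{i-1} + p_{i-2}, q_i = a_i*q_{i-1} + q_{i-2} with p_{-2}=0, p_{-1}=1, q_{-2}=1, q_{-1}=0):
  i=0: a_0=9, p_0 = 9*1 + 0 = 9, q_0 = 9*0 + 1 = 1.
  i=1: a_1=1, p_1 = 1*9 + 1 = 10, q_1 = 1*1 + 0 = 1.
  i=2: a_2=1, p_2 = 1*10 + 9 = 19, q_2 = 1*1 + 1 = 2.
  i=3: a_3=1, p_3 = 1*19 + 10 = 29, q_3 = 1*2 + 1 = 3.
  i=4: a_4=4, p_4 = 4*29 + 19 = 135, q_4 = 4*3 + 2 = 14.
  i=5: a_5=6, p_5 = 6*135 + 29 = 839, q_5 = 6*14 + 3 = 87.
  i=6: a_6=4, p_6 = 4*839 + 135 = 3491, q_6 = 4*87 + 14 = 362.
  i=7: a_7=1, p_7 = 1*3491 + 839 = 4330, q_7 = 1*362 + 87 = 449.
  i=8: a_8=1, p_8 = 1*4330 + 3491 = 7821, q_8 = 1*449 + 362 = 811.
  i=9: a_9=1, p_9 = 1*7821 + 4330 = 12151, q_9 = 1*811 + 449 = 1260.
Check: 12151^2 - 93*1260^2 = 147646801 - 147646800 = 1, so (x, y) = (12151, 1260) solves the equation, and by the theorem it is the least positive solution.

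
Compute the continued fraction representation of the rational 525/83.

[6; 3, 13, 2]

Run the Euclidean algorithm on 525 and 83; the successive quotients are the partial quotients a_0, a_1, ... (each step inverts the fractional part left over by the previous one):
  525 = 6*83 + 27, so a_0 = 6.
  83 = 3*27 + 2, so a_1 = 3.
  27 = 13*2 + 1, so a_2 = 13.
  2 = 2*1 + 0, so a_3 = 2.
The remainder reaches 0 after 4 divisions, so the expansion has 4 partial quotients, read off in order.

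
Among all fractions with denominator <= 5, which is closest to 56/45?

Expand x = 56/45 as a continued fraction with the Euclidean algorithm:
  56 = 1*45 + 11, so a_0 = 1.
  45 = 4*11 + 1, so a_1 = 4.
  11 = 11*1 + 0, so a_2 = 11.
so x = [1; 4, 11].
Convergents (p_i = a_i*p_{i-1} + p_{i-2}, q_i = a_i*q_{i-1} + q_{i-2} with p_{-2}=0, p_{-1}=1, q_{-2}=1, q_{-1}=0), until the denominator exceeds 5:
  i=0: a_0=1, p_0 = 1*1 + 0 = 1, q_0 = 1*0 + 1 = 1.
  i=1: a_1=4, p_1 = 4*1 + 1 = 5, q_1 = 4*1 + 0 = 4.
  i=2: a_2=11, p_2 = 11*5 + 1 = 56, q_2 = 11*4 + 1 = 45.
q_2 = 45 > 5, so the last convergent with denominator <= 5 is p_1/q_1 = 5/4.
The closest fraction with denominator <= 5 is either p_1/q_1 or the intermediate fraction (k*p_1 + p_0)/(k*q_1 + q_0) with the largest k >= 1 whose denominator stays <= 5; these approach x as k grows, and every other convergent or intermediate fraction in range is farther away.
Largest k: floor((5 - q_0)/q_1) = floor((5 - 1)/4) = 1.
That gives (1*5 + 1)/(1*4 + 1) = 6/5.
Compare the errors: |x - 5/4| = |56*4 - 5*45|/(45*4) = 1/180, and |x - 6/5| = |56*5 - 6*45|/(45*5) = 10/225.
Cross-multiplying, 1*225 = 225 < 1800 = 10*180, so 1/180 is smaller: the convergent 5/4 is closer to x than 6/5.

5/4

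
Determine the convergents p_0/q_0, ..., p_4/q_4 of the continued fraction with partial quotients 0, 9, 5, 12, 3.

Using the convergent recurrence p_i = a_i*p_{i-1} + p_{i-2}, q_i = a_i*q_{i-1} + q_{i-2} with p_{-2}=0, p_{-1}=1, q_{-2}=1, q_{-1}=0:
  i=0: a_0=0, p_0 = 0*1 + 0 = 0, q_0 = 0*0 + 1 = 1.
  i=1: a_1=9, p_1 = 9*0 + 1 = 1, q_1 = 9*1 + 0 = 9.
  i=2: a_2=5, p_2 = 5*1 + 0 = 5, q_2 = 5*9 + 1 = 46.
  i=3: a_3=12, p_3 = 12*5 + 1 = 61, q_3 = 12*46 + 9 = 561.
  i=4: a_4=3, p_4 = 3*61 + 5 = 188, q_4 = 3*561 + 46 = 1729.

0/1, 1/9, 5/46, 61/561, 188/1729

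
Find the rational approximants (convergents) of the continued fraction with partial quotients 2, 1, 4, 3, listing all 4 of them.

2/1, 3/1, 14/5, 45/16

Using the convergent recurrence p_i = a_i*p_{i-1} + p_{i-2}, q_i = a_i*q_{i-1} + q_{i-2} with p_{-2}=0, p_{-1}=1, q_{-2}=1, q_{-1}=0:
  i=0: a_0=2, p_0 = 2*1 + 0 = 2, q_0 = 2*0 + 1 = 1.
  i=1: a_1=1, p_1 = 1*2 + 1 = 3, q_1 = 1*1 + 0 = 1.
  i=2: a_2=4, p_2 = 4*3 + 2 = 14, q_2 = 4*1 + 1 = 5.
  i=3: a_3=3, p_3 = 3*14 + 3 = 45, q_3 = 3*5 + 1 = 16.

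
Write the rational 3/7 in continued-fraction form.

Run the Euclidean algorithm on 3 and 7; the successive quotients are the partial quotients a_0, a_1, ... (each step inverts the fractional part left over by the previous one):
  3 = 0*7 + 3, so a_0 = 0.
  7 = 2*3 + 1, so a_1 = 2.
  3 = 3*1 + 0, so a_2 = 3.
The remainder reaches 0 after 3 divisions, so the expansion has 3 partial quotients, read off in order.

[0; 2, 3]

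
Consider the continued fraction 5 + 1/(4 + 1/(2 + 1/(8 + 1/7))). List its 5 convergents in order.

5/1, 21/4, 47/9, 397/76, 2826/541

Using the convergent recurrence p_i = a_i*p_{i-1} + p_{i-2}, q_i = a_i*q_{i-1} + q_{i-2} with p_{-2}=0, p_{-1}=1, q_{-2}=1, q_{-1}=0:
  i=0: a_0=5, p_0 = 5*1 + 0 = 5, q_0 = 5*0 + 1 = 1.
  i=1: a_1=4, p_1 = 4*5 + 1 = 21, q_1 = 4*1 + 0 = 4.
  i=2: a_2=2, p_2 = 2*21 + 5 = 47, q_2 = 2*4 + 1 = 9.
  i=3: a_3=8, p_3 = 8*47 + 21 = 397, q_3 = 8*9 + 4 = 76.
  i=4: a_4=7, p_4 = 7*397 + 47 = 2826, q_4 = 7*76 + 9 = 541.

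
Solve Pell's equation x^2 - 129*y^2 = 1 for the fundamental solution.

First expand sqrt(129) as a continued fraction. With x_i = (sqrt(129) + m_i)/d_i and (m_0, d_0) = (0, 1): a_0 = floor(sqrt(129)) = 11, since 11^2 = 121 <= 129 < 144 = 12^2.
Iterate m_{i+1} = d_i*a_i - m_i, d_{i+1} = (129 - m_{i+1}^2)/d_i, a_{i+1} = floor((a_0 + m_{i+1})/d_{i+1}):
  m_1 = 1*11 - 0 = 11, d_1 = (129 - 11^2)/1 = 8/1 = 8, a_1 = floor((11 + 11)/8) = 2.
  m_2 = 8*2 - 11 = 5, d_2 = (129 - 5^2)/8 = 104/8 = 13, a_2 = floor((11 + 5)/13) = 1.
  m_3 = 13*1 - 5 = 8, d_3 = (129 - 8^2)/13 = 65/13 = 5, a_3 = floor((11 + 8)/5) = 3.
  m_4 = 5*3 - 8 = 7, d_4 = (129 - 7^2)/5 = 80/5 = 16, a_4 = floor((11 + 7)/16) = 1.
  m_5 = 16*1 - 7 = 9, d_5 = (129 - 9^2)/16 = 48/16 = 3, a_5 = floor((11 + 9)/3) = 6.
  m_6 = 3*6 - 9 = 9, d_6 = (129 - 9^2)/3 = 48/3 = 16, a_6 = floor((11 + 9)/16) = 1.
  m_7 = 16*1 - 9 = 7, d_7 = (129 - 7^2)/16 = 80/16 = 5, a_7 = floor((11 + 7)/5) = 3.
  m_8 = 5*3 - 7 = 8, d_8 = (129 - 8^2)/5 = 65/5 = 13, a_8 = floor((11 + 8)/13) = 1.
  m_9 = 13*1 - 8 = 5, d_9 = (129 - 5^2)/13 = 104/13 = 8, a_9 = floor((11 + 5)/8) = 2.
  m_10 = 8*2 - 5 = 11, d_10 = (129 - 11^2)/8 = 8/8 = 1, a_10 = floor((11 + 11)/1) = 22.
  m_11 = 1*22 - 11 = 11, d_11 = (129 - 11^2)/1 = 8/1 = 8: (m_11, d_11) = (m_1, d_1) = (11, 8), so from here the quotients repeat a_1, ..., a_10; the period length is 10.
So sqrt(129) = [11; (2, 1, 3, 1, 6, 1, 3, 1, 2, 22)] with period length k = 10.
k is even, so the fundamental solution of x^2 - 129y^2 = 1 is (p_{k-1}, q_{k-1}) = (p_9, q_9); compute convergents through index 9.
Convergents (p_i = a_i*p_{i-1} + p_{i-2}, q_i = a_i*q_{i-1} + q_{i-2} with p_{-2}=0, p_{-1}=1, q_{-2}=1, q_{-1}=0):
  i=0: a_0=11, p_0 = 11*1 + 0 = 11, q_0 = 11*0 + 1 = 1.
  i=1: a_1=2, p_1 = 2*11 + 1 = 23, q_1 = 2*1 + 0 = 2.
  i=2: a_2=1, p_2 = 1*23 + 11 = 34, q_2 = 1*2 + 1 = 3.
  i=3: a_3=3, p_3 = 3*34 + 23 = 125, q_3 = 3*3 + 2 = 11.
  i=4: a_4=1, p_4 = 1*125 + 34 = 159, q_4 = 1*11 + 3 = 14.
  i=5: a_5=6, p_5 = 6*159 + 125 = 1079, q_5 = 6*14 + 11 = 95.
  i=6: a_6=1, p_6 = 1*1079 + 159 = 1238, q_6 = 1*95 + 14 = 109.
  i=7: a_7=3, p_7 = 3*1238 + 1079 = 4793, q_7 = 3*109 + 95 = 422.
  i=8: a_8=1, p_8 = 1*4793 + 1238 = 6031, q_8 = 1*422 + 109 = 531.
  i=9: a_9=2, p_9 = 2*6031 + 4793 = 16855, q_9 = 2*531 + 422 = 1484.
Check: 16855^2 - 129*1484^2 = 284091025 - 284091024 = 1, so (x, y) = (16855, 1484) solves the equation, and by the theorem it is the least positive solution.

(x, y) = (16855, 1484)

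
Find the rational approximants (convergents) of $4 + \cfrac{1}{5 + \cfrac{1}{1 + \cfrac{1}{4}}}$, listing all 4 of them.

Using the convergent recurrence p_i = a_i*p_{i-1} + p_{i-2}, q_i = a_i*q_{i-1} + q_{i-2} with p_{-2}=0, p_{-1}=1, q_{-2}=1, q_{-1}=0:
  i=0: a_0=4, p_0 = 4*1 + 0 = 4, q_0 = 4*0 + 1 = 1.
  i=1: a_1=5, p_1 = 5*4 + 1 = 21, q_1 = 5*1 + 0 = 5.
  i=2: a_2=1, p_2 = 1*21 + 4 = 25, q_2 = 1*5 + 1 = 6.
  i=3: a_3=4, p_3 = 4*25 + 21 = 121, q_3 = 4*6 + 5 = 29.

4/1, 21/5, 25/6, 121/29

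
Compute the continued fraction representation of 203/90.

Run the Euclidean algorithm on 203 and 90; the successive quotients are the partial quotients a_0, a_1, ... (each step inverts the fractional part left over by the previous one):
  203 = 2*90 + 23, so a_0 = 2.
  90 = 3*23 + 21, so a_1 = 3.
  23 = 1*21 + 2, so a_2 = 1.
  21 = 10*2 + 1, so a_3 = 10.
  2 = 2*1 + 0, so a_4 = 2.
The remainder reaches 0 after 5 divisions, so the expansion has 5 partial quotients, read off in order.

[2; 3, 1, 10, 2]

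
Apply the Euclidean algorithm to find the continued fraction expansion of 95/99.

[0; 1, 23, 1, 3]

Run the Euclidean algorithm on 95 and 99; the successive quotients are the partial quotients a_0, a_1, ... (each step inverts the fractional part left over by the previous one):
  95 = 0*99 + 95, so a_0 = 0.
  99 = 1*95 + 4, so a_1 = 1.
  95 = 23*4 + 3, so a_2 = 23.
  4 = 1*3 + 1, so a_3 = 1.
  3 = 3*1 + 0, so a_4 = 3.
The remainder reaches 0 after 5 divisions, so the expansion has 5 partial quotients, read off in order.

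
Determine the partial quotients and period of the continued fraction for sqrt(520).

Write x_i = (sqrt(520) + m_i)/d_i with (m_0, d_0) = (0, 1). a_0 = floor(sqrt(520)) = 22, since 22^2 = 484 <= 520 < 529 = 23^2.
Iterate m_{i+1} = d_i*a_i - m_i, d_{i+1} = (520 - m_{i+1}^2)/d_i, a_{i+1} = floor((a_0 + m_{i+1})/d_{i+1}):
  m_1 = 1*22 - 0 = 22, d_1 = (520 - 22^2)/1 = 36/1 = 36, a_1 = floor((22 + 22)/36) = 1.
  m_2 = 36*1 - 22 = 14, d_2 = (520 - 14^2)/36 = 324/36 = 9, a_2 = floor((22 + 14)/9) = 4.
  m_3 = 9*4 - 14 = 22, d_3 = (520 - 22^2)/9 = 36/9 = 4, a_3 = floor((22 + 22)/4) = 11.
  m_4 = 4*11 - 22 = 22, d_4 = (520 - 22^2)/4 = 36/4 = 9, a_4 = floor((22 + 22)/9) = 4.
  m_5 = 9*4 - 22 = 14, d_5 = (520 - 14^2)/9 = 324/9 = 36, a_5 = floor((22 + 14)/36) = 1.
  m_6 = 36*1 - 14 = 22, d_6 = (520 - 22^2)/36 = 36/36 = 1, a_6 = floor((22 + 22)/1) = 44.
  m_7 = 1*44 - 22 = 22, d_7 = (520 - 22^2)/1 = 36/1 = 36: (m_7, d_7) = (m_1, d_1) = (22, 36), so from here the quotients repeat a_1, ..., a_6; the period length is 6.
Hence the expansion of sqrt(520) is a_0 = 22 followed by the repeating block 1, 4, 11, 4, 1, 44 (period 6).

[22; (1, 4, 11, 4, 1, 44)]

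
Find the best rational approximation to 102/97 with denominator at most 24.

Expand x = 102/97 as a continued fraction with the Euclidean algorithm:
  102 = 1*97 + 5, so a_0 = 1.
  97 = 19*5 + 2, so a_1 = 19.
  5 = 2*2 + 1, so a_2 = 2.
  2 = 2*1 + 0, so a_3 = 2.
so x = [1; 19, 2, 2].
Convergents (p_i = a_i*p_{i-1} + p_{i-2}, q_i = a_i*q_{i-1} + q_{i-2} with p_{-2}=0, p_{-1}=1, q_{-2}=1, q_{-1}=0), until the denominator exceeds 24:
  i=0: a_0=1, p_0 = 1*1 + 0 = 1, q_0 = 1*0 + 1 = 1.
  i=1: a_1=19, p_1 = 19*1 + 1 = 20, q_1 = 19*1 + 0 = 19.
  i=2: a_2=2, p_2 = 2*20 + 1 = 41, q_2 = 2*19 + 1 = 39.
q_2 = 39 > 24, so the last convergent with denominator <= 24 is p_1/q_1 = 20/19.
The closest fraction with denominator <= 24 is either p_1/q_1 or the intermediate fraction (k*p_1 + p_0)/(k*q_1 + q_0) with the largest k >= 1 whose denominator stays <= 24; these approach x as k grows, and every other convergent or intermediate fraction in range is farther away.
Largest k: floor((24 - q_0)/q_1) = floor((24 - 1)/19) = 1.
That gives (1*20 + 1)/(1*19 + 1) = 21/20.
Compare the errors: |x - 20/19| = |102*19 - 20*97|/(97*19) = 2/1843, and |x - 21/20| = |102*20 - 21*97|/(97*20) = 3/1940.
Cross-multiplying, 2*1940 = 3880 < 5529 = 3*1843, so 2/1843 is smaller: the convergent 20/19 is closer to x than 21/20.

20/19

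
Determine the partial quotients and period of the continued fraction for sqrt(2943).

Write x_i = (sqrt(2943) + m_i)/d_i with (m_0, d_0) = (0, 1). a_0 = floor(sqrt(2943)) = 54, since 54^2 = 2916 <= 2943 < 3025 = 55^2.
Iterate m_{i+1} = d_i*a_i - m_i, d_{i+1} = (2943 - m_{i+1}^2)/d_i, a_{i+1} = floor((a_0 + m_{i+1})/d_{i+1}):
  m_1 = 1*54 - 0 = 54, d_1 = (2943 - 54^2)/1 = 27/1 = 27, a_1 = floor((54 + 54)/27) = 4.
  m_2 = 27*4 - 54 = 54, d_2 = (2943 - 54^2)/27 = 27/27 = 1, a_2 = floor((54 + 54)/1) = 108.
  m_3 = 1*108 - 54 = 54, d_3 = (2943 - 54^2)/1 = 27/1 = 27: (m_3, d_3) = (m_1, d_1) = (54, 27), so from here the quotients repeat a_1, a_2; the period length is 2.
Hence the expansion of sqrt(2943) is a_0 = 54 followed by the repeating block 4, 108 (period 2).

[54; (4, 108)]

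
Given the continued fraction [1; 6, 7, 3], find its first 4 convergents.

1/1, 7/6, 50/43, 157/135

Using the convergent recurrence p_i = a_i*p_{i-1} + p_{i-2}, q_i = a_i*q_{i-1} + q_{i-2} with p_{-2}=0, p_{-1}=1, q_{-2}=1, q_{-1}=0:
  i=0: a_0=1, p_0 = 1*1 + 0 = 1, q_0 = 1*0 + 1 = 1.
  i=1: a_1=6, p_1 = 6*1 + 1 = 7, q_1 = 6*1 + 0 = 6.
  i=2: a_2=7, p_2 = 7*7 + 1 = 50, q_2 = 7*6 + 1 = 43.
  i=3: a_3=3, p_3 = 3*50 + 7 = 157, q_3 = 3*43 + 6 = 135.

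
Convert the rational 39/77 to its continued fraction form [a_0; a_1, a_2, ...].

[0; 1, 1, 38]

Run the Euclidean algorithm on 39 and 77; the successive quotients are the partial quotients a_0, a_1, ... (each step inverts the fractional part left over by the previous one):
  39 = 0*77 + 39, so a_0 = 0.
  77 = 1*39 + 38, so a_1 = 1.
  39 = 1*38 + 1, so a_2 = 1.
  38 = 38*1 + 0, so a_3 = 38.
The remainder reaches 0 after 4 divisions, so the expansion has 4 partial quotients, read off in order.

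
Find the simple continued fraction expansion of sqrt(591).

Write x_i = (sqrt(591) + m_i)/d_i with (m_0, d_0) = (0, 1). a_0 = floor(sqrt(591)) = 24, since 24^2 = 576 <= 591 < 625 = 25^2.
Iterate m_{i+1} = d_i*a_i - m_i, d_{i+1} = (591 - m_{i+1}^2)/d_i, a_{i+1} = floor((a_0 + m_{i+1})/d_{i+1}):
  m_1 = 1*24 - 0 = 24, d_1 = (591 - 24^2)/1 = 15/1 = 15, a_1 = floor((24 + 24)/15) = 3.
  m_2 = 15*3 - 24 = 21, d_2 = (591 - 21^2)/15 = 150/15 = 10, a_2 = floor((24 + 21)/10) = 4.
  m_3 = 10*4 - 21 = 19, d_3 = (591 - 19^2)/10 = 230/10 = 23, a_3 = floor((24 + 19)/23) = 1.
  m_4 = 23*1 - 19 = 4, d_4 = (591 - 4^2)/23 = 575/23 = 25, a_4 = floor((24 + 4)/25) = 1.
  m_5 = 25*1 - 4 = 21, d_5 = (591 - 21^2)/25 = 150/25 = 6, a_5 = floor((24 + 21)/6) = 7.
  m_6 = 6*7 - 21 = 21, d_6 = (591 - 21^2)/6 = 150/6 = 25, a_6 = floor((24 + 21)/25) = 1.
  m_7 = 25*1 - 21 = 4, d_7 = (591 - 4^2)/25 = 575/25 = 23, a_7 = floor((24 + 4)/23) = 1.
  m_8 = 23*1 - 4 = 19, d_8 = (591 - 19^2)/23 = 230/23 = 10, a_8 = floor((24 + 19)/10) = 4.
  m_9 = 10*4 - 19 = 21, d_9 = (591 - 21^2)/10 = 150/10 = 15, a_9 = floor((24 + 21)/15) = 3.
  m_10 = 15*3 - 21 = 24, d_10 = (591 - 24^2)/15 = 15/15 = 1, a_10 = floor((24 + 24)/1) = 48.
  m_11 = 1*48 - 24 = 24, d_11 = (591 - 24^2)/1 = 15/1 = 15: (m_11, d_11) = (m_1, d_1) = (24, 15), so from here the quotients repeat a_1, ..., a_10; the period length is 10.
Hence the expansion of sqrt(591) is a_0 = 24 followed by the repeating block 3, 4, 1, 1, 7, 1, 1, 4, 3, 48 (period 10).

[24; (3, 4, 1, 1, 7, 1, 1, 4, 3, 48)]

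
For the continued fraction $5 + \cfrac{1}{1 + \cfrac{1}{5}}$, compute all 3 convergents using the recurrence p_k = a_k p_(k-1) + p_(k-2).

Using the convergent recurrence p_i = a_i*p_{i-1} + p_{i-2}, q_i = a_i*q_{i-1} + q_{i-2} with p_{-2}=0, p_{-1}=1, q_{-2}=1, q_{-1}=0:
  i=0: a_0=5, p_0 = 5*1 + 0 = 5, q_0 = 5*0 + 1 = 1.
  i=1: a_1=1, p_1 = 1*5 + 1 = 6, q_1 = 1*1 + 0 = 1.
  i=2: a_2=5, p_2 = 5*6 + 5 = 35, q_2 = 5*1 + 1 = 6.

5/1, 6/1, 35/6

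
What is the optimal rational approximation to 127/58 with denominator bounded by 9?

Expand x = 127/58 as a continued fraction with the Euclidean algorithm:
  127 = 2*58 + 11, so a_0 = 2.
  58 = 5*11 + 3, so a_1 = 5.
  11 = 3*3 + 2, so a_2 = 3.
  3 = 1*2 + 1, so a_3 = 1.
  2 = 2*1 + 0, so a_4 = 2.
so x = [2; 5, 3, 1, 2].
Convergents (p_i = a_i*p_{i-1} + p_{i-2}, q_i = a_i*q_{i-1} + q_{i-2} with p_{-2}=0, p_{-1}=1, q_{-2}=1, q_{-1}=0), until the denominator exceeds 9:
  i=0: a_0=2, p_0 = 2*1 + 0 = 2, q_0 = 2*0 + 1 = 1.
  i=1: a_1=5, p_1 = 5*2 + 1 = 11, q_1 = 5*1 + 0 = 5.
  i=2: a_2=3, p_2 = 3*11 + 2 = 35, q_2 = 3*5 + 1 = 16.
q_2 = 16 > 9, so the last convergent with denominator <= 9 is p_1/q_1 = 11/5.
The closest fraction with denominator <= 9 is either p_1/q_1 or the intermediate fraction (k*p_1 + p_0)/(k*q_1 + q_0) with the largest k >= 1 whose denominator stays <= 9; these approach x as k grows, and every other convergent or intermediate fraction in range is farther away.
Largest k: floor((9 - q_0)/q_1) = floor((9 - 1)/5) = 1.
That gives (1*11 + 2)/(1*5 + 1) = 13/6.
Compare the errors: |x - 11/5| = |127*5 - 11*58|/(58*5) = 3/290, and |x - 13/6| = |127*6 - 13*58|/(58*6) = 8/348.
Cross-multiplying, 3*348 = 1044 < 2320 = 8*290, so 3/290 is smaller: the convergent 11/5 is closer to x than 13/6.

11/5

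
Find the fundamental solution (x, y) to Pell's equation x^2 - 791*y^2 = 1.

First expand sqrt(791) as a continued fraction. With x_i = (sqrt(791) + m_i)/d_i and (m_0, d_0) = (0, 1): a_0 = floor(sqrt(791)) = 28, since 28^2 = 784 <= 791 < 841 = 29^2.
Iterate m_{i+1} = d_i*a_i - m_i, d_{i+1} = (791 - m_{i+1}^2)/d_i, a_{i+1} = floor((a_0 + m_{i+1})/d_{i+1}):
  m_1 = 1*28 - 0 = 28, d_1 = (791 - 28^2)/1 = 7/1 = 7, a_1 = floor((28 + 28)/7) = 8.
  m_2 = 7*8 - 28 = 28, d_2 = (791 - 28^2)/7 = 7/7 = 1, a_2 = floor((28 + 28)/1) = 56.
  m_3 = 1*56 - 28 = 28, d_3 = (791 - 28^2)/1 = 7/1 = 7: (m_3, d_3) = (m_1, d_1) = (28, 7), so from here the quotients repeat a_1, a_2; the period length is 2.
So sqrt(791) = [28; (8, 56)] with period length k = 2.
k is even, so the fundamental solution of x^2 - 791y^2 = 1 is (p_{k-1}, q_{k-1}) = (p_1, q_1); compute convergents through index 1.
Convergents (p_i = a_i*p_{i-1} + p_{i-2}, q_i = a_i*q_{i-1} + q_{i-2} with p_{-2}=0, p_{-1}=1, q_{-2}=1, q_{-1}=0):
  i=0: a_0=28, p_0 = 28*1 + 0 = 28, q_0 = 28*0 + 1 = 1.
  i=1: a_1=8, p_1 = 8*28 + 1 = 225, q_1 = 8*1 + 0 = 8.
Check: 225^2 - 791*8^2 = 50625 - 50624 = 1, so (x, y) = (225, 8) solves the equation, and by the theorem it is the least positive solution.

(x, y) = (225, 8)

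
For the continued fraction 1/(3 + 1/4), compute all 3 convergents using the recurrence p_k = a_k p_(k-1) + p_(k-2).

0/1, 1/3, 4/13

Using the convergent recurrence p_i = a_i*p_{i-1} + p_{i-2}, q_i = a_i*q_{i-1} + q_{i-2} with p_{-2}=0, p_{-1}=1, q_{-2}=1, q_{-1}=0:
  i=0: a_0=0, p_0 = 0*1 + 0 = 0, q_0 = 0*0 + 1 = 1.
  i=1: a_1=3, p_1 = 3*0 + 1 = 1, q_1 = 3*1 + 0 = 3.
  i=2: a_2=4, p_2 = 4*1 + 0 = 4, q_2 = 4*3 + 1 = 13.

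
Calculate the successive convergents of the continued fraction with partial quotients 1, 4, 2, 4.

1/1, 5/4, 11/9, 49/40

Using the convergent recurrence p_i = a_i*p_{i-1} + p_{i-2}, q_i = a_i*q_{i-1} + q_{i-2} with p_{-2}=0, p_{-1}=1, q_{-2}=1, q_{-1}=0:
  i=0: a_0=1, p_0 = 1*1 + 0 = 1, q_0 = 1*0 + 1 = 1.
  i=1: a_1=4, p_1 = 4*1 + 1 = 5, q_1 = 4*1 + 0 = 4.
  i=2: a_2=2, p_2 = 2*5 + 1 = 11, q_2 = 2*4 + 1 = 9.
  i=3: a_3=4, p_3 = 4*11 + 5 = 49, q_3 = 4*9 + 4 = 40.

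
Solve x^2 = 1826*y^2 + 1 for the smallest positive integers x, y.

(x, y) = (3069505, 71832)

First expand sqrt(1826) as a continued fraction. With x_i = (sqrt(1826) + m_i)/d_i and (m_0, d_0) = (0, 1): a_0 = floor(sqrt(1826)) = 42, since 42^2 = 1764 <= 1826 < 1849 = 43^2.
Iterate m_{i+1} = d_i*a_i - m_i, d_{i+1} = (1826 - m_{i+1}^2)/d_i, a_{i+1} = floor((a_0 + m_{i+1})/d_{i+1}):
  m_1 = 1*42 - 0 = 42, d_1 = (1826 - 42^2)/1 = 62/1 = 62, a_1 = floor((42 + 42)/62) = 1.
  m_2 = 62*1 - 42 = 20, d_2 = (1826 - 20^2)/62 = 1426/62 = 23, a_2 = floor((42 + 20)/23) = 2.
  m_3 = 23*2 - 20 = 26, d_3 = (1826 - 26^2)/23 = 1150/23 = 50, a_3 = floor((42 + 26)/50) = 1.
  m_4 = 50*1 - 26 = 24, d_4 = (1826 - 24^2)/50 = 1250/50 = 25, a_4 = floor((42 + 24)/25) = 2.
  m_5 = 25*2 - 24 = 26, d_5 = (1826 - 26^2)/25 = 1150/25 = 46, a_5 = floor((42 + 26)/46) = 1.
  m_6 = 46*1 - 26 = 20, d_6 = (1826 - 20^2)/46 = 1426/46 = 31, a_6 = floor((42 + 20)/31) = 2.
  m_7 = 31*2 - 20 = 42, d_7 = (1826 - 42^2)/31 = 62/31 = 2, a_7 = floor((42 + 42)/2) = 42.
  m_8 = 2*42 - 42 = 42, d_8 = (1826 - 42^2)/2 = 62/2 = 31, a_8 = floor((42 + 42)/31) = 2.
  m_9 = 31*2 - 42 = 20, d_9 = (1826 - 20^2)/31 = 1426/31 = 46, a_9 = floor((42 + 20)/46) = 1.
  m_10 = 46*1 - 20 = 26, d_10 = (1826 - 26^2)/46 = 1150/46 = 25, a_10 = floor((42 + 26)/25) = 2.
  m_11 = 25*2 - 26 = 24, d_11 = (1826 - 24^2)/25 = 1250/25 = 50, a_11 = floor((42 + 24)/50) = 1.
  m_12 = 50*1 - 24 = 26, d_12 = (1826 - 26^2)/50 = 1150/50 = 23, a_12 = floor((42 + 26)/23) = 2.
  m_13 = 23*2 - 26 = 20, d_13 = (1826 - 20^2)/23 = 1426/23 = 62, a_13 = floor((42 + 20)/62) = 1.
  m_14 = 62*1 - 20 = 42, d_14 = (1826 - 42^2)/62 = 62/62 = 1, a_14 = floor((42 + 42)/1) = 84.
  m_15 = 1*84 - 42 = 42, d_15 = (1826 - 42^2)/1 = 62/1 = 62: (m_15, d_15) = (m_1, d_1) = (42, 62), so from here the quotients repeat a_1, ..., a_14; the period length is 14.
So sqrt(1826) = [42; (1, 2, 1, 2, 1, 2, 42, 2, 1, 2, 1, 2, 1, 84)] with period length k = 14.
k is even, so the fundamental solution of x^2 - 1826y^2 = 1 is (p_{k-1}, q_{k-1}) = (p_13, q_13); compute convergents through index 13.
Convergents (p_i = a_i*p_{i-1} + p_{i-2}, q_i = a_i*q_{i-1} + q_{i-2} with p_{-2}=0, p_{-1}=1, q_{-2}=1, q_{-1}=0):
  i=0: a_0=42, p_0 = 42*1 + 0 = 42, q_0 = 42*0 + 1 = 1.
  i=1: a_1=1, p_1 = 1*42 + 1 = 43, q_1 = 1*1 + 0 = 1.
  i=2: a_2=2, p_2 = 2*43 + 42 = 128, q_2 = 2*1 + 1 = 3.
  i=3: a_3=1, p_3 = 1*128 + 43 = 171, q_3 = 1*3 + 1 = 4.
  i=4: a_4=2, p_4 = 2*171 + 128 = 470, q_4 = 2*4 + 3 = 11.
  i=5: a_5=1, p_5 = 1*470 + 171 = 641, q_5 = 1*11 + 4 = 15.
  i=6: a_6=2, p_6 = 2*641 + 470 = 1752, q_6 = 2*15 + 11 = 41.
  i=7: a_7=42, p_7 = 42*1752 + 641 = 74225, q_7 = 42*41 + 15 = 1737.
  i=8: a_8=2, p_8 = 2*74225 + 1752 = 150202, q_8 = 2*1737 + 41 = 3515.
  i=9: a_9=1, p_9 = 1*150202 + 74225 = 224427, q_9 = 1*3515 + 1737 = 5252.
  i=10: a_10=2, p_10 = 2*224427 + 150202 = 599056, q_10 = 2*5252 + 3515 = 14019.
  i=11: a_11=1, p_11 = 1*599056 + 224427 = 823483, q_11 = 1*14019 + 5252 = 19271.
  i=12: a_12=2, p_12 = 2*823483 + 599056 = 2246022, q_12 = 2*19271 + 14019 = 52561.
  i=13: a_13=1, p_13 = 1*2246022 + 823483 = 3069505, q_13 = 1*52561 + 19271 = 71832.
Check: 3069505^2 - 1826*71832^2 = 9421860945025 - 9421860945024 = 1, so (x, y) = (3069505, 71832) solves the equation, and by the theorem it is the least positive solution.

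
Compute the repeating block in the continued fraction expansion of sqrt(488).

[22; (11, 44)]

Write x_i = (sqrt(488) + m_i)/d_i with (m_0, d_0) = (0, 1). a_0 = floor(sqrt(488)) = 22, since 22^2 = 484 <= 488 < 529 = 23^2.
Iterate m_{i+1} = d_i*a_i - m_i, d_{i+1} = (488 - m_{i+1}^2)/d_i, a_{i+1} = floor((a_0 + m_{i+1})/d_{i+1}):
  m_1 = 1*22 - 0 = 22, d_1 = (488 - 22^2)/1 = 4/1 = 4, a_1 = floor((22 + 22)/4) = 11.
  m_2 = 4*11 - 22 = 22, d_2 = (488 - 22^2)/4 = 4/4 = 1, a_2 = floor((22 + 22)/1) = 44.
  m_3 = 1*44 - 22 = 22, d_3 = (488 - 22^2)/1 = 4/1 = 4: (m_3, d_3) = (m_1, d_1) = (22, 4), so from here the quotients repeat a_1, a_2; the period length is 2.
Hence the expansion of sqrt(488) is a_0 = 22 followed by the repeating block 11, 44 (period 2).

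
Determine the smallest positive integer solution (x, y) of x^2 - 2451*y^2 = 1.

(x, y) = (6535, 132)

First expand sqrt(2451) as a continued fraction. With x_i = (sqrt(2451) + m_i)/d_i and (m_0, d_0) = (0, 1): a_0 = floor(sqrt(2451)) = 49, since 49^2 = 2401 <= 2451 < 2500 = 50^2.
Iterate m_{i+1} = d_i*a_i - m_i, d_{i+1} = (2451 - m_{i+1}^2)/d_i, a_{i+1} = floor((a_0 + m_{i+1})/d_{i+1}):
  m_1 = 1*49 - 0 = 49, d_1 = (2451 - 49^2)/1 = 50/1 = 50, a_1 = floor((49 + 49)/50) = 1.
  m_2 = 50*1 - 49 = 1, d_2 = (2451 - 1^2)/50 = 2450/50 = 49, a_2 = floor((49 + 1)/49) = 1.
  m_3 = 49*1 - 1 = 48, d_3 = (2451 - 48^2)/49 = 147/49 = 3, a_3 = floor((49 + 48)/3) = 32.
  m_4 = 3*32 - 48 = 48, d_4 = (2451 - 48^2)/3 = 147/3 = 49, a_4 = floor((49 + 48)/49) = 1.
  m_5 = 49*1 - 48 = 1, d_5 = (2451 - 1^2)/49 = 2450/49 = 50, a_5 = floor((49 + 1)/50) = 1.
  m_6 = 50*1 - 1 = 49, d_6 = (2451 - 49^2)/50 = 50/50 = 1, a_6 = floor((49 + 49)/1) = 98.
  m_7 = 1*98 - 49 = 49, d_7 = (2451 - 49^2)/1 = 50/1 = 50: (m_7, d_7) = (m_1, d_1) = (49, 50), so from here the quotients repeat a_1, ..., a_6; the period length is 6.
So sqrt(2451) = [49; (1, 1, 32, 1, 1, 98)] with period length k = 6.
k is even, so the fundamental solution of x^2 - 2451y^2 = 1 is (p_{k-1}, q_{k-1}) = (p_5, q_5); compute convergents through index 5.
Convergents (p_i = a_i*p_{i-1} + p_{i-2}, q_i = a_i*q_{i-1} + q_{i-2} with p_{-2}=0, p_{-1}=1, q_{-2}=1, q_{-1}=0):
  i=0: a_0=49, p_0 = 49*1 + 0 = 49, q_0 = 49*0 + 1 = 1.
  i=1: a_1=1, p_1 = 1*49 + 1 = 50, q_1 = 1*1 + 0 = 1.
  i=2: a_2=1, p_2 = 1*50 + 49 = 99, q_2 = 1*1 + 1 = 2.
  i=3: a_3=32, p_3 = 32*99 + 50 = 3218, q_3 = 32*2 + 1 = 65.
  i=4: a_4=1, p_4 = 1*3218 + 99 = 3317, q_4 = 1*65 + 2 = 67.
  i=5: a_5=1, p_5 = 1*3317 + 3218 = 6535, q_5 = 1*67 + 65 = 132.
Check: 6535^2 - 2451*132^2 = 42706225 - 42706224 = 1, so (x, y) = (6535, 132) solves the equation, and by the theorem it is the least positive solution.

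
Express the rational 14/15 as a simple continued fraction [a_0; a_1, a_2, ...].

Run the Euclidean algorithm on 14 and 15; the successive quotients are the partial quotients a_0, a_1, ... (each step inverts the fractional part left over by the previous one):
  14 = 0*15 + 14, so a_0 = 0.
  15 = 1*14 + 1, so a_1 = 1.
  14 = 14*1 + 0, so a_2 = 14.
The remainder reaches 0 after 3 divisions, so the expansion has 3 partial quotients, read off in order.

[0; 1, 14]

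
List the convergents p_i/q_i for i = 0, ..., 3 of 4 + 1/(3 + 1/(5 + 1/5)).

Using the convergent recurrence p_i = a_i*p_{i-1} + p_{i-2}, q_i = a_i*q_{i-1} + q_{i-2} with p_{-2}=0, p_{-1}=1, q_{-2}=1, q_{-1}=0:
  i=0: a_0=4, p_0 = 4*1 + 0 = 4, q_0 = 4*0 + 1 = 1.
  i=1: a_1=3, p_1 = 3*4 + 1 = 13, q_1 = 3*1 + 0 = 3.
  i=2: a_2=5, p_2 = 5*13 + 4 = 69, q_2 = 5*3 + 1 = 16.
  i=3: a_3=5, p_3 = 5*69 + 13 = 358, q_3 = 5*16 + 3 = 83.

4/1, 13/3, 69/16, 358/83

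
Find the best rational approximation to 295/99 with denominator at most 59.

149/50

Expand x = 295/99 as a continued fraction with the Euclidean algorithm:
  295 = 2*99 + 97, so a_0 = 2.
  99 = 1*97 + 2, so a_1 = 1.
  97 = 48*2 + 1, so a_2 = 48.
  2 = 2*1 + 0, so a_3 = 2.
so x = [2; 1, 48, 2].
Convergents (p_i = a_i*p_{i-1} + p_{i-2}, q_i = a_i*q_{i-1} + q_{i-2} with p_{-2}=0, p_{-1}=1, q_{-2}=1, q_{-1}=0), until the denominator exceeds 59:
  i=0: a_0=2, p_0 = 2*1 + 0 = 2, q_0 = 2*0 + 1 = 1.
  i=1: a_1=1, p_1 = 1*2 + 1 = 3, q_1 = 1*1 + 0 = 1.
  i=2: a_2=48, p_2 = 48*3 + 2 = 146, q_2 = 48*1 + 1 = 49.
  i=3: a_3=2, p_3 = 2*146 + 3 = 295, q_3 = 2*49 + 1 = 99.
q_3 = 99 > 59, so the last convergent with denominator <= 59 is p_2/q_2 = 146/49.
The closest fraction with denominator <= 59 is either p_2/q_2 or the intermediate fraction (k*p_2 + p_1)/(k*q_2 + q_1) with the largest k >= 1 whose denominator stays <= 59; these approach x as k grows, and every other convergent or intermediate fraction in range is farther away.
Largest k: floor((59 - q_1)/q_2) = floor((59 - 1)/49) = 1.
That gives (1*146 + 3)/(1*49 + 1) = 149/50.
Compare the errors: |x - 146/49| = |295*49 - 146*99|/(99*49) = 1/4851, and |x - 149/50| = |295*50 - 149*99|/(99*50) = 1/4950.
Cross-multiplying, 1*4851 = 4851 < 4950 = 1*4950, so 1/4950 is smaller: the intermediate fraction 149/50 is closer to x than 146/49.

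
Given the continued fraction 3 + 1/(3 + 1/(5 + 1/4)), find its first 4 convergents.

Using the convergent recurrence p_i = a_i*p_{i-1} + p_{i-2}, q_i = a_i*q_{i-1} + q_{i-2} with p_{-2}=0, p_{-1}=1, q_{-2}=1, q_{-1}=0:
  i=0: a_0=3, p_0 = 3*1 + 0 = 3, q_0 = 3*0 + 1 = 1.
  i=1: a_1=3, p_1 = 3*3 + 1 = 10, q_1 = 3*1 + 0 = 3.
  i=2: a_2=5, p_2 = 5*10 + 3 = 53, q_2 = 5*3 + 1 = 16.
  i=3: a_3=4, p_3 = 4*53 + 10 = 222, q_3 = 4*16 + 3 = 67.

3/1, 10/3, 53/16, 222/67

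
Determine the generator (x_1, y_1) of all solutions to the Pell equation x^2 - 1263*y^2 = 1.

(x, y) = (142297, 4004)

First expand sqrt(1263) as a continued fraction. With x_i = (sqrt(1263) + m_i)/d_i and (m_0, d_0) = (0, 1): a_0 = floor(sqrt(1263)) = 35, since 35^2 = 1225 <= 1263 < 1296 = 36^2.
Iterate m_{i+1} = d_i*a_i - m_i, d_{i+1} = (1263 - m_{i+1}^2)/d_i, a_{i+1} = floor((a_0 + m_{i+1})/d_{i+1}):
  m_1 = 1*35 - 0 = 35, d_1 = (1263 - 35^2)/1 = 38/1 = 38, a_1 = floor((35 + 35)/38) = 1.
  m_2 = 38*1 - 35 = 3, d_2 = (1263 - 3^2)/38 = 1254/38 = 33, a_2 = floor((35 + 3)/33) = 1.
  m_3 = 33*1 - 3 = 30, d_3 = (1263 - 30^2)/33 = 363/33 = 11, a_3 = floor((35 + 30)/11) = 5.
  m_4 = 11*5 - 30 = 25, d_4 = (1263 - 25^2)/11 = 638/11 = 58, a_4 = floor((35 + 25)/58) = 1.
  m_5 = 58*1 - 25 = 33, d_5 = (1263 - 33^2)/58 = 174/58 = 3, a_5 = floor((35 + 33)/3) = 22.
  m_6 = 3*22 - 33 = 33, d_6 = (1263 - 33^2)/3 = 174/3 = 58, a_6 = floor((35 + 33)/58) = 1.
  m_7 = 58*1 - 33 = 25, d_7 = (1263 - 25^2)/58 = 638/58 = 11, a_7 = floor((35 + 25)/11) = 5.
  m_8 = 11*5 - 25 = 30, d_8 = (1263 - 30^2)/11 = 363/11 = 33, a_8 = floor((35 + 30)/33) = 1.
  m_9 = 33*1 - 30 = 3, d_9 = (1263 - 3^2)/33 = 1254/33 = 38, a_9 = floor((35 + 3)/38) = 1.
  m_10 = 38*1 - 3 = 35, d_10 = (1263 - 35^2)/38 = 38/38 = 1, a_10 = floor((35 + 35)/1) = 70.
  m_11 = 1*70 - 35 = 35, d_11 = (1263 - 35^2)/1 = 38/1 = 38: (m_11, d_11) = (m_1, d_1) = (35, 38), so from here the quotients repeat a_1, ..., a_10; the period length is 10.
So sqrt(1263) = [35; (1, 1, 5, 1, 22, 1, 5, 1, 1, 70)] with period length k = 10.
k is even, so the fundamental solution of x^2 - 1263y^2 = 1 is (p_{k-1}, q_{k-1}) = (p_9, q_9); compute convergents through index 9.
Convergents (p_i = a_i*p_{i-1} + p_{i-2}, q_i = a_i*q_{i-1} + q_{i-2} with p_{-2}=0, p_{-1}=1, q_{-2}=1, q_{-1}=0):
  i=0: a_0=35, p_0 = 35*1 + 0 = 35, q_0 = 35*0 + 1 = 1.
  i=1: a_1=1, p_1 = 1*35 + 1 = 36, q_1 = 1*1 + 0 = 1.
  i=2: a_2=1, p_2 = 1*36 + 35 = 71, q_2 = 1*1 + 1 = 2.
  i=3: a_3=5, p_3 = 5*71 + 36 = 391, q_3 = 5*2 + 1 = 11.
  i=4: a_4=1, p_4 = 1*391 + 71 = 462, q_4 = 1*11 + 2 = 13.
  i=5: a_5=22, p_5 = 22*462 + 391 = 10555, q_5 = 22*13 + 11 = 297.
  i=6: a_6=1, p_6 = 1*10555 + 462 = 11017, q_6 = 1*297 + 13 = 310.
  i=7: a_7=5, p_7 = 5*11017 + 10555 = 65640, q_7 = 5*310 + 297 = 1847.
  i=8: a_8=1, p_8 = 1*65640 + 11017 = 76657, q_8 = 1*1847 + 310 = 2157.
  i=9: a_9=1, p_9 = 1*76657 + 65640 = 142297, q_9 = 1*2157 + 1847 = 4004.
Check: 142297^2 - 1263*4004^2 = 20248436209 - 20248436208 = 1, so (x, y) = (142297, 4004) solves the equation, and by the theorem it is the least positive solution.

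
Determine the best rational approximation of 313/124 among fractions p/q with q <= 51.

Expand x = 313/124 as a continued fraction with the Euclidean algorithm:
  313 = 2*124 + 65, so a_0 = 2.
  124 = 1*65 + 59, so a_1 = 1.
  65 = 1*59 + 6, so a_2 = 1.
  59 = 9*6 + 5, so a_3 = 9.
  6 = 1*5 + 1, so a_4 = 1.
  5 = 5*1 + 0, so a_5 = 5.
so x = [2; 1, 1, 9, 1, 5].
Convergents (p_i = a_i*p_{i-1} + p_{i-2}, q_i = a_i*q_{i-1} + q_{i-2} with p_{-2}=0, p_{-1}=1, q_{-2}=1, q_{-1}=0), until the denominator exceeds 51:
  i=0: a_0=2, p_0 = 2*1 + 0 = 2, q_0 = 2*0 + 1 = 1.
  i=1: a_1=1, p_1 = 1*2 + 1 = 3, q_1 = 1*1 + 0 = 1.
  i=2: a_2=1, p_2 = 1*3 + 2 = 5, q_2 = 1*1 + 1 = 2.
  i=3: a_3=9, p_3 = 9*5 + 3 = 48, q_3 = 9*2 + 1 = 19.
  i=4: a_4=1, p_4 = 1*48 + 5 = 53, q_4 = 1*19 + 2 = 21.
  i=5: a_5=5, p_5 = 5*53 + 48 = 313, q_5 = 5*21 + 19 = 124.
q_5 = 124 > 51, so the last convergent with denominator <= 51 is p_4/q_4 = 53/21.
The closest fraction with denominator <= 51 is either p_4/q_4 or the intermediate fraction (k*p_4 + p_3)/(k*q_4 + q_3) with the largest k >= 1 whose denominator stays <= 51; these approach x as k grows, and every other convergent or intermediate fraction in range is farther away.
Largest k: floor((51 - q_3)/q_4) = floor((51 - 19)/21) = 1.
That gives (1*53 + 48)/(1*21 + 19) = 101/40.
Compare the errors: |x - 53/21| = |313*21 - 53*124|/(124*21) = 1/2604, and |x - 101/40| = |313*40 - 101*124|/(124*40) = 4/4960.
Cross-multiplying, 1*4960 = 4960 < 10416 = 4*2604, so 1/2604 is smaller: the convergent 53/21 is closer to x than 101/40.

53/21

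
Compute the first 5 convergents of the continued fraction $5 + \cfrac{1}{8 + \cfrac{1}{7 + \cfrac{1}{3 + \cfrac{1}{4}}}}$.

Using the convergent recurrence p_i = a_i*p_{i-1} + p_{i-2}, q_i = a_i*q_{i-1} + q_{i-2} with p_{-2}=0, p_{-1}=1, q_{-2}=1, q_{-1}=0:
  i=0: a_0=5, p_0 = 5*1 + 0 = 5, q_0 = 5*0 + 1 = 1.
  i=1: a_1=8, p_1 = 8*5 + 1 = 41, q_1 = 8*1 + 0 = 8.
  i=2: a_2=7, p_2 = 7*41 + 5 = 292, q_2 = 7*8 + 1 = 57.
  i=3: a_3=3, p_3 = 3*292 + 41 = 917, q_3 = 3*57 + 8 = 179.
  i=4: a_4=4, p_4 = 4*917 + 292 = 3960, q_4 = 4*179 + 57 = 773.

5/1, 41/8, 292/57, 917/179, 3960/773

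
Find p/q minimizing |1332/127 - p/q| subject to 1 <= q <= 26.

Expand x = 1332/127 as a continued fraction with the Euclidean algorithm:
  1332 = 10*127 + 62, so a_0 = 10.
  127 = 2*62 + 3, so a_1 = 2.
  62 = 20*3 + 2, so a_2 = 20.
  3 = 1*2 + 1, so a_3 = 1.
  2 = 2*1 + 0, so a_4 = 2.
so x = [10; 2, 20, 1, 2].
Convergents (p_i = a_i*p_{i-1} + p_{i-2}, q_i = a_i*q_{i-1} + q_{i-2} with p_{-2}=0, p_{-1}=1, q_{-2}=1, q_{-1}=0), until the denominator exceeds 26:
  i=0: a_0=10, p_0 = 10*1 + 0 = 10, q_0 = 10*0 + 1 = 1.
  i=1: a_1=2, p_1 = 2*10 + 1 = 21, q_1 = 2*1 + 0 = 2.
  i=2: a_2=20, p_2 = 20*21 + 10 = 430, q_2 = 20*2 + 1 = 41.
q_2 = 41 > 26, so the last convergent with denominator <= 26 is p_1/q_1 = 21/2.
The closest fraction with denominator <= 26 is either p_1/q_1 or the intermediate fraction (k*p_1 + p_0)/(k*q_1 + q_0) with the largest k >= 1 whose denominator stays <= 26; these approach x as k grows, and every other convergent or intermediate fraction in range is farther away.
Largest k: floor((26 - q_0)/q_1) = floor((26 - 1)/2) = 12.
That gives (12*21 + 10)/(12*2 + 1) = 262/25.
Compare the errors: |x - 21/2| = |1332*2 - 21*127|/(127*2) = 3/254, and |x - 262/25| = |1332*25 - 262*127|/(127*25) = 26/3175.
Cross-multiplying, 26*254 = 6604 < 9525 = 3*3175, so 26/3175 is smaller: the intermediate fraction 262/25 is closer to x than 21/2.

262/25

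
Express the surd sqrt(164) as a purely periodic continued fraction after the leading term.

Write x_i = (sqrt(164) + m_i)/d_i with (m_0, d_0) = (0, 1). a_0 = floor(sqrt(164)) = 12, since 12^2 = 144 <= 164 < 169 = 13^2.
Iterate m_{i+1} = d_i*a_i - m_i, d_{i+1} = (164 - m_{i+1}^2)/d_i, a_{i+1} = floor((a_0 + m_{i+1})/d_{i+1}):
  m_1 = 1*12 - 0 = 12, d_1 = (164 - 12^2)/1 = 20/1 = 20, a_1 = floor((12 + 12)/20) = 1.
  m_2 = 20*1 - 12 = 8, d_2 = (164 - 8^2)/20 = 100/20 = 5, a_2 = floor((12 + 8)/5) = 4.
  m_3 = 5*4 - 8 = 12, d_3 = (164 - 12^2)/5 = 20/5 = 4, a_3 = floor((12 + 12)/4) = 6.
  m_4 = 4*6 - 12 = 12, d_4 = (164 - 12^2)/4 = 20/4 = 5, a_4 = floor((12 + 12)/5) = 4.
  m_5 = 5*4 - 12 = 8, d_5 = (164 - 8^2)/5 = 100/5 = 20, a_5 = floor((12 + 8)/20) = 1.
  m_6 = 20*1 - 8 = 12, d_6 = (164 - 12^2)/20 = 20/20 = 1, a_6 = floor((12 + 12)/1) = 24.
  m_7 = 1*24 - 12 = 12, d_7 = (164 - 12^2)/1 = 20/1 = 20: (m_7, d_7) = (m_1, d_1) = (12, 20), so from here the quotients repeat a_1, ..., a_6; the period length is 6.
Hence the expansion of sqrt(164) is a_0 = 12 followed by the repeating block 1, 4, 6, 4, 1, 24 (period 6).

[12; (1, 4, 6, 4, 1, 24)]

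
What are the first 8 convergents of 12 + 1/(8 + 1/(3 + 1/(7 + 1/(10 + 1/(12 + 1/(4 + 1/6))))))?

12/1, 97/8, 303/25, 2218/183, 22483/1855, 272014/22443, 1110539/91627, 6935248/572205

Using the convergent recurrence p_i = a_i*p_{i-1} + p_{i-2}, q_i = a_i*q_{i-1} + q_{i-2} with p_{-2}=0, p_{-1}=1, q_{-2}=1, q_{-1}=0:
  i=0: a_0=12, p_0 = 12*1 + 0 = 12, q_0 = 12*0 + 1 = 1.
  i=1: a_1=8, p_1 = 8*12 + 1 = 97, q_1 = 8*1 + 0 = 8.
  i=2: a_2=3, p_2 = 3*97 + 12 = 303, q_2 = 3*8 + 1 = 25.
  i=3: a_3=7, p_3 = 7*303 + 97 = 2218, q_3 = 7*25 + 8 = 183.
  i=4: a_4=10, p_4 = 10*2218 + 303 = 22483, q_4 = 10*183 + 25 = 1855.
  i=5: a_5=12, p_5 = 12*22483 + 2218 = 272014, q_5 = 12*1855 + 183 = 22443.
  i=6: a_6=4, p_6 = 4*272014 + 22483 = 1110539, q_6 = 4*22443 + 1855 = 91627.
  i=7: a_7=6, p_7 = 6*1110539 + 272014 = 6935248, q_7 = 6*91627 + 22443 = 572205.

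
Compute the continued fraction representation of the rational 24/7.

Run the Euclidean algorithm on 24 and 7; the successive quotients are the partial quotients a_0, a_1, ... (each step inverts the fractional part left over by the previous one):
  24 = 3*7 + 3, so a_0 = 3.
  7 = 2*3 + 1, so a_1 = 2.
  3 = 3*1 + 0, so a_2 = 3.
The remainder reaches 0 after 3 divisions, so the expansion has 3 partial quotients, read off in order.

[3; 2, 3]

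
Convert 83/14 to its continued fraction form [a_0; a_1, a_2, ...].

[5; 1, 13]

Run the Euclidean algorithm on 83 and 14; the successive quotients are the partial quotients a_0, a_1, ... (each step inverts the fractional part left over by the previous one):
  83 = 5*14 + 13, so a_0 = 5.
  14 = 1*13 + 1, so a_1 = 1.
  13 = 13*1 + 0, so a_2 = 13.
The remainder reaches 0 after 3 divisions, so the expansion has 3 partial quotients, read off in order.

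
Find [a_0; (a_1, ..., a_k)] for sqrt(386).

[19; (1, 1, 1, 4, 1, 18, 1, 4, 1, 1, 1, 38)]

Write x_i = (sqrt(386) + m_i)/d_i with (m_0, d_0) = (0, 1). a_0 = floor(sqrt(386)) = 19, since 19^2 = 361 <= 386 < 400 = 20^2.
Iterate m_{i+1} = d_i*a_i - m_i, d_{i+1} = (386 - m_{i+1}^2)/d_i, a_{i+1} = floor((a_0 + m_{i+1})/d_{i+1}):
  m_1 = 1*19 - 0 = 19, d_1 = (386 - 19^2)/1 = 25/1 = 25, a_1 = floor((19 + 19)/25) = 1.
  m_2 = 25*1 - 19 = 6, d_2 = (386 - 6^2)/25 = 350/25 = 14, a_2 = floor((19 + 6)/14) = 1.
  m_3 = 14*1 - 6 = 8, d_3 = (386 - 8^2)/14 = 322/14 = 23, a_3 = floor((19 + 8)/23) = 1.
  m_4 = 23*1 - 8 = 15, d_4 = (386 - 15^2)/23 = 161/23 = 7, a_4 = floor((19 + 15)/7) = 4.
  m_5 = 7*4 - 15 = 13, d_5 = (386 - 13^2)/7 = 217/7 = 31, a_5 = floor((19 + 13)/31) = 1.
  m_6 = 31*1 - 13 = 18, d_6 = (386 - 18^2)/31 = 62/31 = 2, a_6 = floor((19 + 18)/2) = 18.
  m_7 = 2*18 - 18 = 18, d_7 = (386 - 18^2)/2 = 62/2 = 31, a_7 = floor((19 + 18)/31) = 1.
  m_8 = 31*1 - 18 = 13, d_8 = (386 - 13^2)/31 = 217/31 = 7, a_8 = floor((19 + 13)/7) = 4.
  m_9 = 7*4 - 13 = 15, d_9 = (386 - 15^2)/7 = 161/7 = 23, a_9 = floor((19 + 15)/23) = 1.
  m_10 = 23*1 - 15 = 8, d_10 = (386 - 8^2)/23 = 322/23 = 14, a_10 = floor((19 + 8)/14) = 1.
  m_11 = 14*1 - 8 = 6, d_11 = (386 - 6^2)/14 = 350/14 = 25, a_11 = floor((19 + 6)/25) = 1.
  m_12 = 25*1 - 6 = 19, d_12 = (386 - 19^2)/25 = 25/25 = 1, a_12 = floor((19 + 19)/1) = 38.
  m_13 = 1*38 - 19 = 19, d_13 = (386 - 19^2)/1 = 25/1 = 25: (m_13, d_13) = (m_1, d_1) = (19, 25), so from here the quotients repeat a_1, ..., a_12; the period length is 12.
Hence the expansion of sqrt(386) is a_0 = 19 followed by the repeating block 1, 1, 1, 4, 1, 18, 1, 4, 1, 1, 1, 38 (period 12).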